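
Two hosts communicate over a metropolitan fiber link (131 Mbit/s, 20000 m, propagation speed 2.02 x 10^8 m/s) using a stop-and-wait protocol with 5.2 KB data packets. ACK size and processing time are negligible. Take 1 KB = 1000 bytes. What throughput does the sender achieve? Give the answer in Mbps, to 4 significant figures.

80.69 Mbps

t_tx = L/R = 41600/131000000 = 0.000317557 s.
t_prop = 20000/202000000 = 9.90099e-05 s; RTT = 0.00019802 s.
Cycle = t_tx + RTT = 0.000515577 s.
Throughput = L / cycle = 41600 / 0.000515577 = 80.69 Mbps.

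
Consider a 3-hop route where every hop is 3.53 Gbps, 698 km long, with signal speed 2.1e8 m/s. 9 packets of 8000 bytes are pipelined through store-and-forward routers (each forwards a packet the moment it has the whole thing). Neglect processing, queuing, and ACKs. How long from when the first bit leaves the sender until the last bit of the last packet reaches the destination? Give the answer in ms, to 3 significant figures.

Per-hop transmission t_tx = L/R = 64000/3530000000 = 0.0181303 ms.
Per-hop propagation t_prop = 698000/210000000 = 3.32381 ms.
Pipeline fill: first packet needs 3·t_tx to clear all hops; remaining 8 packets each add one t_tx.
Total = (3+9-1)·t_tx + 3·t_prop = 11·0.0181303 + 3·3.32381 = 10.2 ms.

10.2 ms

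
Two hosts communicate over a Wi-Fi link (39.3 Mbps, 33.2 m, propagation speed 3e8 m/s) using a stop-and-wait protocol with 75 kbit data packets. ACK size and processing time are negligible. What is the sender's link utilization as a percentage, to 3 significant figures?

100 %

t_tx = L/R = 75000/39300000 = 0.0019084 s.
t_prop = 33.2/300000000 = 1.10667e-07 s; RTT = 2.21333e-07 s.
Cycle = t_tx + RTT = 0.00190862 s.
Utilization = t_tx / cycle = 0.0019084/0.00190862 = 100 %.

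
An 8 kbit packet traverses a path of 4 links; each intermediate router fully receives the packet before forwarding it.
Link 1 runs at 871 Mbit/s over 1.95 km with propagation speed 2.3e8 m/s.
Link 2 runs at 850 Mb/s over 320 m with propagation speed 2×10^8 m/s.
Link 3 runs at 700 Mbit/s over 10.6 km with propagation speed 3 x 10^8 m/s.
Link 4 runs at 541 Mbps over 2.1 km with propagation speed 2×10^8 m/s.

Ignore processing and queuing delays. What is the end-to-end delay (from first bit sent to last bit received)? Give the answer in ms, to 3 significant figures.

L = 8000 bits.
Transmission delays (L/R per hop): 0.00918485, 0.00941176, 0.0114286, 0.0147874 ms; sum = 0.0448126 ms.
Propagation delays (d/s per hop): 0.00847826, 0.0016, 0.0353333, 0.0105 ms; sum = 0.0559116 ms.
End-to-end = 0.101 ms.

0.101 ms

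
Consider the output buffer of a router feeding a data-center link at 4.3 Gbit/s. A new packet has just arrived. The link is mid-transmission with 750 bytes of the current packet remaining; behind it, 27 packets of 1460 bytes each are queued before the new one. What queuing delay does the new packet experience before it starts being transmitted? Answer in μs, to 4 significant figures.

Each queued packet: L/R = 11680/4300000000 = 2.71628 μs.
27 queued → 73.3395 μs.
Plus remaining 6000 bits of current packet: 1.39535 μs.
Queuing delay = 74.73 μs.

74.73 μs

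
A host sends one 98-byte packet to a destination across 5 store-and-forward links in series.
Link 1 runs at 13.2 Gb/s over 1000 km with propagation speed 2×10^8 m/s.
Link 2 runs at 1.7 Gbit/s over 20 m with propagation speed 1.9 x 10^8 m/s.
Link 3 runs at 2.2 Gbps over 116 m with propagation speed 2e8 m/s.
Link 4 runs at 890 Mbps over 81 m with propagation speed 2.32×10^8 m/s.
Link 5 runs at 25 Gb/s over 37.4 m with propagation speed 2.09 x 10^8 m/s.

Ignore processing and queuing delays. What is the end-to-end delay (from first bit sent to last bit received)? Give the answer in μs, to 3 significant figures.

5000 μs

L = 98 × 8 = 784 bits.
Transmission delays (L/R per hop): 0.0593939, 0.461176, 0.356364, 0.880899, 0.03136 μs; sum = 1.78919 μs.
Propagation delays (d/s per hop): 5000, 0.105263, 0.58, 0.349138, 0.178947 μs; sum = 5001.21 μs.
End-to-end = 5000 μs.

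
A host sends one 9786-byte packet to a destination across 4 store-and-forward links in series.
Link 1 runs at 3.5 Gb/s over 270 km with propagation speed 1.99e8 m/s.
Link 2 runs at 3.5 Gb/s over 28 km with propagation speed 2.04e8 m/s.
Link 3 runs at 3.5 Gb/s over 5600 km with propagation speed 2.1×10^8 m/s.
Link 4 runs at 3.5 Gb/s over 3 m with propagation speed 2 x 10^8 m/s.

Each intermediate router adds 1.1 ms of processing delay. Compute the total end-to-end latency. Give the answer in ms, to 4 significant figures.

31.55 ms

L = 9786 × 8 = 78288 bits.
Transmission delay per hop = L/R = 78288/3500000000 = 0.022368 ms; 4 hops → 0.089472 ms.
Propagation delays (d/s per hop): 1.35678, 0.137255, 26.6667, 1.5e-05 ms; sum = 28.1607 ms.
Processing at 3 router(s): 3 × 1.1 ms = 3.3 ms.
End-to-end = 31.55 ms.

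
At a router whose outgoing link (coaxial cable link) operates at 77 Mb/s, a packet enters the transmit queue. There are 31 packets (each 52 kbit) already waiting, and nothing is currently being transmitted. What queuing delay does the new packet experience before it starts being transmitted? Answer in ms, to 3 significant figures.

20.9 ms

Each queued packet: L/R = 52000/77000000 = 0.675325 ms.
31 queued → 20.9351 ms.
Queuing delay = 20.9 ms.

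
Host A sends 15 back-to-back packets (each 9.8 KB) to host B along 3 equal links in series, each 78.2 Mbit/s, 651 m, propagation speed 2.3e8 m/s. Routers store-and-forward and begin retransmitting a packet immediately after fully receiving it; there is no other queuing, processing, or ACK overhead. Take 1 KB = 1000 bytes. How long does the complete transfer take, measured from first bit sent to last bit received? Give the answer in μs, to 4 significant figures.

Per-hop transmission t_tx = L/R = 78400/78200000 = 1002.56 μs.
Per-hop propagation t_prop = 651/2.3e+08 = 2.83043 μs.
Pipeline fill: first packet needs 3·t_tx to clear all hops; remaining 14 packets each add one t_tx.
Total = (3+15-1)·t_tx + 3·t_prop = 17·1002.56 + 3·2.83043 = 17050 μs.

17050 μs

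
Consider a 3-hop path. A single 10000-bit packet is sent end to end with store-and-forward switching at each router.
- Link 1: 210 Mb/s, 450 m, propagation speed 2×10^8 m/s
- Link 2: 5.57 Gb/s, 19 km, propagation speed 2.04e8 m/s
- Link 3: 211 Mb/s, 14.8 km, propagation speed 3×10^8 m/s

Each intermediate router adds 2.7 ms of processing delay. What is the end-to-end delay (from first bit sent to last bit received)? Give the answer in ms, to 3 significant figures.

Transmission delays (L/R per hop): 0.047619, 0.00179533, 0.0473934 ms; sum = 0.0968077 ms.
Propagation delays (d/s per hop): 0.00225, 0.0931373, 0.0493333 ms; sum = 0.144721 ms.
Processing at 2 router(s): 2 × 2.7 ms = 5.4 ms.
End-to-end = 5.64 ms.

5.64 ms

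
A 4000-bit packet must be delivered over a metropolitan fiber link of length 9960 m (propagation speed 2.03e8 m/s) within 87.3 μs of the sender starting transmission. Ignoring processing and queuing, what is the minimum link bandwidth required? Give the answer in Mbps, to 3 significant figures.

105 Mbps

Propagation delay = 9960 / 2.03e+08 = 49.064 μs.
Transmission budget = 87.3 − 49.064 = 38.236 μs.
R ≥ L / t_tx = 4000 bits / 3.8236e-05 s = 105 Mbps.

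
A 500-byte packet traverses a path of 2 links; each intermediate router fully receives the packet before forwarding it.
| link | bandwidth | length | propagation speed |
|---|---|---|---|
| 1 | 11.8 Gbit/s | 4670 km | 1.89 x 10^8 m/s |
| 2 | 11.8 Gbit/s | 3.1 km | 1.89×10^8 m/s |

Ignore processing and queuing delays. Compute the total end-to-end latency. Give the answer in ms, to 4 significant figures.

L = 500 × 8 = 4000 bits.
Transmission delay per hop = L/R = 4000/11800000000 = 0.000338983 ms; 2 hops → 0.000677966 ms.
Propagation delays (d/s per hop): 24.709, 0.0164021 ms; sum = 24.7254 ms.
End-to-end = 24.73 ms.

24.73 ms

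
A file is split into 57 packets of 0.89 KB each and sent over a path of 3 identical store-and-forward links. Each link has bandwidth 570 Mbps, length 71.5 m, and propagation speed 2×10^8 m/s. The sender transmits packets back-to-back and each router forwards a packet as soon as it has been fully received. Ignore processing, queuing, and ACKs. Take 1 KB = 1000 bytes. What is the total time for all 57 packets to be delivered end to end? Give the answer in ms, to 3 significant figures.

0.738 ms

Per-hop transmission t_tx = L/R = 7120/570000000 = 0.0124912 ms.
Per-hop propagation t_prop = 71.5/200000000 = 0.0003575 ms.
Pipeline fill: first packet needs 3·t_tx to clear all hops; remaining 56 packets each add one t_tx.
Total = (3+57-1)·t_tx + 3·t_prop = 59·0.0124912 + 3·0.0003575 = 0.738 ms.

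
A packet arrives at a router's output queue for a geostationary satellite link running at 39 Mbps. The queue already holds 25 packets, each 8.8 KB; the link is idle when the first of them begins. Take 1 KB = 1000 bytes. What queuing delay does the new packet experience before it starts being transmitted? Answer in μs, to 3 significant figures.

Each queued packet: L/R = 70400/39000000 = 1805.13 μs.
25 queued → 45128.2 μs.
Queuing delay = 45100 μs.

45100 μs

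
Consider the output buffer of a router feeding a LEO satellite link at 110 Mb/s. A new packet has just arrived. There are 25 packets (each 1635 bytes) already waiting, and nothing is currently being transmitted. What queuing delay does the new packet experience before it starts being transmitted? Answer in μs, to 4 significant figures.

Each queued packet: L/R = 13080/110000000 = 118.909 μs.
25 queued → 2972.73 μs.
Queuing delay = 2973 μs.

2973 μs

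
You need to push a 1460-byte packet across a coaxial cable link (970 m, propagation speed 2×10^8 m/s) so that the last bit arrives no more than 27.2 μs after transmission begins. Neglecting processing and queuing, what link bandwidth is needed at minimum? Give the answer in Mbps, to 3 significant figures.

523 Mbps

L = 11680 bits.
Propagation delay = 970 / 200000000 = 4.85 μs.
Transmission budget = 27.2 − 4.85 = 22.35 μs.
R ≥ L / t_tx = 11680 bits / 2.235e-05 s = 523 Mbps.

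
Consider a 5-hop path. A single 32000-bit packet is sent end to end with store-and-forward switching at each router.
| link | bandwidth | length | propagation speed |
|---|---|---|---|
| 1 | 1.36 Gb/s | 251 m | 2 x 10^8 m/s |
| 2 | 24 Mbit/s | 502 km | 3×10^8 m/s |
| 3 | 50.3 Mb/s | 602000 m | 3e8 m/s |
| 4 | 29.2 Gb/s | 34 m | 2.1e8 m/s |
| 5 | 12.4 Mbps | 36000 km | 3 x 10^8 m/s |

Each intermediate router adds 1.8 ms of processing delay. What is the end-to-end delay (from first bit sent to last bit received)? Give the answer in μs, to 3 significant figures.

Transmission delays (L/R per hop): 23.5294, 1333.33, 636.183, 1.09589, 2580.65 μs; sum = 4574.79 μs.
Propagation delays (d/s per hop): 1.255, 1673.33, 2006.67, 0.161905, 120000 μs; sum = 123681 μs.
Processing at 4 router(s): 4 × 1.8 ms = 7200 μs.
End-to-end = 135000 μs.

135000 μs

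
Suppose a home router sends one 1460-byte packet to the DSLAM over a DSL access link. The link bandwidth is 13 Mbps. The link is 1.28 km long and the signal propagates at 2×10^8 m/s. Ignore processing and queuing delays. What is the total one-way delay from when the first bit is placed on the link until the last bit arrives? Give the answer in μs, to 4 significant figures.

L = 1460 × 8 = 11680 bits.
Transmission delay = L/R = 11680 / 13000000 = 898.462 μs.
Propagation delay = d/s = 1280 m / 200000000 m/s = 6.4 μs.
Total = 904.9 μs.

904.9 μs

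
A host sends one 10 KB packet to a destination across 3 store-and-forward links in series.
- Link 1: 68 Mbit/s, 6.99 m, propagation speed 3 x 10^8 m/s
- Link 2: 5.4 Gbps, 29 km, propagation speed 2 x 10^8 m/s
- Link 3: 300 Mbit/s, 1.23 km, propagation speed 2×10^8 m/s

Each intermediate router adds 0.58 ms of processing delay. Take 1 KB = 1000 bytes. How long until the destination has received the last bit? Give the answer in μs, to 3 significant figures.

2770 μs

L = 80000 bits.
Transmission delays (L/R per hop): 1176.47, 14.8148, 266.667 μs; sum = 1457.95 μs.
Propagation delays (d/s per hop): 0.0233, 145, 6.15 μs; sum = 151.173 μs.
Processing at 2 router(s): 2 × 0.58 ms = 1160 μs.
End-to-end = 2770 μs.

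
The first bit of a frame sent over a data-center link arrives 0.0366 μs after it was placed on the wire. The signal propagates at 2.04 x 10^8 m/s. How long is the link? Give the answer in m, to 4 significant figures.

d = s × t_prop = 204000000 × 3.66e-08 = 7.466 m.

7.466 m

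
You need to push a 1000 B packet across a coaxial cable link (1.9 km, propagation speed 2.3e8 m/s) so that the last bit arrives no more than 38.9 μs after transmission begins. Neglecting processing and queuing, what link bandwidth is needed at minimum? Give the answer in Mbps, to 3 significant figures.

L = 8000 bits.
Propagation delay = 1900 / 2.3e+08 = 8.26087 μs.
Transmission budget = 38.9 − 8.26087 = 30.6391 μs.
R ≥ L / t_tx = 8000 bits / 3.06391e-05 s = 261 Mbps.

261 Mbps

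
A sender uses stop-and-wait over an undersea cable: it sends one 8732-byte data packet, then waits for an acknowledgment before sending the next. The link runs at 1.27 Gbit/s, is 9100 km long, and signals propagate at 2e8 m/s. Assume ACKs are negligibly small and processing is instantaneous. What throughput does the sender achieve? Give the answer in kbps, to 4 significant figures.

767.2 kbps

t_tx = L/R = 69856/1270000000 = 5.50047e-05 s.
t_prop = 9100000/200000000 = 0.0455 s; RTT = 0.091 s.
Cycle = t_tx + RTT = 0.091055 s.
Throughput = L / cycle = 69856 / 0.091055 = 767.2 kbps.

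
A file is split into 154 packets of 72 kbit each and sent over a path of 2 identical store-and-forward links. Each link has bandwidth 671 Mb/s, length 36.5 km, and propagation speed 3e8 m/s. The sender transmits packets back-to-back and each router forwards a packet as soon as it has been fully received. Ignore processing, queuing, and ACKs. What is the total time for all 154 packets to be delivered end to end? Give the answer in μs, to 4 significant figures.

Per-hop transmission t_tx = L/R = 72000/671000000 = 107.303 μs.
Per-hop propagation t_prop = 36500/300000000 = 121.667 μs.
Pipeline fill: first packet needs 2·t_tx to clear all hops; remaining 153 packets each add one t_tx.
Total = (2+154-1)·t_tx + 2·t_prop = 155·107.303 + 2·121.667 = 16880 μs.

16880 μs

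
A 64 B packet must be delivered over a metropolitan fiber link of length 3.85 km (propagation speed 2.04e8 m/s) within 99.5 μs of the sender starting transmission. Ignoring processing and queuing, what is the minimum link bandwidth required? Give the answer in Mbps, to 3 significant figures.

L = 512 bits.
Propagation delay = 3850 / 204000000 = 18.8725 μs.
Transmission budget = 99.5 − 18.8725 = 80.6275 μs.
R ≥ L / t_tx = 512 bits / 8.06275e-05 s = 6.35 Mbps.

6.35 Mbps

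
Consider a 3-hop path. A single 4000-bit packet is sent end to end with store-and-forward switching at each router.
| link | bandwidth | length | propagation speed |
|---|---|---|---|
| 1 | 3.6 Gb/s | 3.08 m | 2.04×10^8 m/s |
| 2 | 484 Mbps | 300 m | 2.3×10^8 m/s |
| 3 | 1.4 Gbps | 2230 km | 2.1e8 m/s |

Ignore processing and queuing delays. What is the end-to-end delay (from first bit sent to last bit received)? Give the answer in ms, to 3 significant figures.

10.6 ms

Transmission delays (L/R per hop): 0.00111111, 0.00826446, 0.00285714 ms; sum = 0.0122327 ms.
Propagation delays (d/s per hop): 1.5098e-05, 0.00130435, 10.619 ms; sum = 10.6204 ms.
End-to-end = 10.6 ms.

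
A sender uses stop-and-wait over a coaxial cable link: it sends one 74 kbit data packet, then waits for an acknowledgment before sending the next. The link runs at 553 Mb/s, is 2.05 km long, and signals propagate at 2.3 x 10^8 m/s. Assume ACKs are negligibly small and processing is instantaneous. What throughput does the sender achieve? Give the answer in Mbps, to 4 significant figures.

t_tx = L/R = 74000/553000000 = 0.000133816 s.
t_prop = 2050/2.3e+08 = 8.91304e-06 s; RTT = 1.78261e-05 s.
Cycle = t_tx + RTT = 0.000151642 s.
Throughput = L / cycle = 74000 / 0.000151642 = 488.0 Mbps.

488.0 Mbps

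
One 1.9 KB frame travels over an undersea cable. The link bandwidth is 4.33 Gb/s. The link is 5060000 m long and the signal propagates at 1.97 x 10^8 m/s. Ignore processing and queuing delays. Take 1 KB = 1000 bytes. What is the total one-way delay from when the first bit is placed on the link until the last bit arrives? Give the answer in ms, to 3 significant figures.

25.7 ms

L = 15200 bits.
Transmission delay = L/R = 15200 / 4330000000 = 0.00351039 ms.
Propagation delay = d/s = 5060000 m / 197000000 m/s = 25.6853 ms.
Total = 25.7 ms.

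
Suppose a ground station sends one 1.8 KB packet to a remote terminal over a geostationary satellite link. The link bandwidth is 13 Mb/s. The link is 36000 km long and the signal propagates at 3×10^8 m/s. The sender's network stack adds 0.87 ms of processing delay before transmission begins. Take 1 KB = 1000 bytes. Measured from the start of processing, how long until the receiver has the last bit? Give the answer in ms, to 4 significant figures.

L = 14400 bits.
Transmission delay = L/R = 14400 / 13000000 = 1.10769 ms.
Propagation delay = d/s = 36000000 m / 300000000 m/s = 120 ms.
Plus processing delay 0.87 ms = 0.87 ms.
Total = 122.0 ms.

122.0 ms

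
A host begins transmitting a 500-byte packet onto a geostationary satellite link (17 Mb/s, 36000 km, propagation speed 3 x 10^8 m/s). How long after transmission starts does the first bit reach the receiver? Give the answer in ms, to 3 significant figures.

First bit experiences only propagation delay: d/s = 36000000/300000000 = 120 ms.

120 ms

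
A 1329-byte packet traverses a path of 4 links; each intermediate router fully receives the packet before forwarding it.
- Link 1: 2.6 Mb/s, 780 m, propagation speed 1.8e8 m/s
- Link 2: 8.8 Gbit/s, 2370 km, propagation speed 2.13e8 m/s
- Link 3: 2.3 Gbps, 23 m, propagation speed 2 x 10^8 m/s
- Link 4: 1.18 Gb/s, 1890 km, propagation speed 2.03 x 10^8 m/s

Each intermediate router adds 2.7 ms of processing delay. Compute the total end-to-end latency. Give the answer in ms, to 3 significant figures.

32.6 ms

L = 1329 × 8 = 10632 bits.
Transmission delays (L/R per hop): 4.08923, 0.00120818, 0.00462261, 0.00901017 ms; sum = 4.10407 ms.
Propagation delays (d/s per hop): 0.00433333, 11.1268, 0.000115, 9.31034 ms; sum = 20.4416 ms.
Processing at 3 router(s): 3 × 2.7 ms = 8.1 ms.
End-to-end = 32.6 ms.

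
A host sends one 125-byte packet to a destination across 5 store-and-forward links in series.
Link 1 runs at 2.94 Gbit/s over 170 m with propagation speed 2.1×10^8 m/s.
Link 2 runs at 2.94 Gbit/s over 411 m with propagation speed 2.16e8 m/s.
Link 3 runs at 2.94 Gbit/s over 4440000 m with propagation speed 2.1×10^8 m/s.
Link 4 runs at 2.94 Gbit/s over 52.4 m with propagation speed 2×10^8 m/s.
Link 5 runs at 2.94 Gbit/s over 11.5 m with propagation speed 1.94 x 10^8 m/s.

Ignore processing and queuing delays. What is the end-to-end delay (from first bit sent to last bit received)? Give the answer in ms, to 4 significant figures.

21.15 ms

L = 125 × 8 = 1000 bits.
Transmission delay per hop = L/R = 1000/2940000000 = 0.000340136 ms; 5 hops → 0.00170068 ms.
Propagation delays (d/s per hop): 0.000809524, 0.00190278, 21.1429, 0.000262, 5.92784e-05 ms; sum = 21.1459 ms.
End-to-end = 21.15 ms.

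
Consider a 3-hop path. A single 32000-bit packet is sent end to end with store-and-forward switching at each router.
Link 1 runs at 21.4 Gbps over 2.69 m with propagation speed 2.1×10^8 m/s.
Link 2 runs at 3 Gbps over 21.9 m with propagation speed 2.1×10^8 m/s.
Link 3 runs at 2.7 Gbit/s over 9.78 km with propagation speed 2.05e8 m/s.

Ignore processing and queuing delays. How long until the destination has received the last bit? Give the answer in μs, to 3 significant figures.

Transmission delays (L/R per hop): 1.49533, 10.6667, 11.8519 μs; sum = 24.0138 μs.
Propagation delays (d/s per hop): 0.0128095, 0.104286, 47.7073 μs; sum = 47.8244 μs.
End-to-end = 71.8 μs.

71.8 μs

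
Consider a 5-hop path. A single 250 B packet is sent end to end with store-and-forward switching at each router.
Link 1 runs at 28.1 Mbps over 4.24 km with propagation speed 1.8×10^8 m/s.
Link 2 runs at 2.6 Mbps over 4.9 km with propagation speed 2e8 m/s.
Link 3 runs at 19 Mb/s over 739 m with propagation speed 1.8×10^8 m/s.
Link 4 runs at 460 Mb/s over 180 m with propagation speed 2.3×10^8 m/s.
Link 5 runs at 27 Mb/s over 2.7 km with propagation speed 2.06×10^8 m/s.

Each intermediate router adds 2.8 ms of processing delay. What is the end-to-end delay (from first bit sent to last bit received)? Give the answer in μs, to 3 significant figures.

L = 250 × 8 = 2000 bits.
Transmission delays (L/R per hop): 71.1744, 769.231, 105.263, 4.34783, 74.0741 μs; sum = 1024.09 μs.
Propagation delays (d/s per hop): 23.5556, 24.5, 4.10556, 0.782609, 13.1068 μs; sum = 66.0505 μs.
Processing at 4 router(s): 4 × 2.8 ms = 11200 μs.
End-to-end = 12300 μs.

12300 μs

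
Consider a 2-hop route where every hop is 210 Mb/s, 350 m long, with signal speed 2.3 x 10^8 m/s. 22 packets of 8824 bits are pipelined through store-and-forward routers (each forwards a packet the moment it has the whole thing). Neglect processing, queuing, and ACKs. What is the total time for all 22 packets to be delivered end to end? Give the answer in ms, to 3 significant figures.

0.969 ms

Per-hop transmission t_tx = L/R = 8824/210000000 = 0.042019 ms.
Per-hop propagation t_prop = 350/2.3e+08 = 0.00152174 ms.
Pipeline fill: first packet needs 2·t_tx to clear all hops; remaining 21 packets each add one t_tx.
Total = (2+22-1)·t_tx + 2·t_prop = 23·0.042019 + 2·0.00152174 = 0.969 ms.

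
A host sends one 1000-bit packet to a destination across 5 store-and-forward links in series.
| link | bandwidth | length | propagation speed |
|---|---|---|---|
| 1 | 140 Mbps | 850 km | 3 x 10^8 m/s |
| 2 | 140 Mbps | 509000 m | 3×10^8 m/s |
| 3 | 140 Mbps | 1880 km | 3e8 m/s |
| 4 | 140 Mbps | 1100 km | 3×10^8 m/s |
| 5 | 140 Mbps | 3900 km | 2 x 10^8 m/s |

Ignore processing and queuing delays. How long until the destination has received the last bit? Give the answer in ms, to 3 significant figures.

Transmission delay per hop = L/R = 1000/140000000 = 0.00714286 ms; 5 hops → 0.0357143 ms.
Propagation delays (d/s per hop): 2.83333, 1.69667, 6.26667, 3.66667, 19.5 ms; sum = 33.9633 ms.
End-to-end = 34.0 ms.

34.0 ms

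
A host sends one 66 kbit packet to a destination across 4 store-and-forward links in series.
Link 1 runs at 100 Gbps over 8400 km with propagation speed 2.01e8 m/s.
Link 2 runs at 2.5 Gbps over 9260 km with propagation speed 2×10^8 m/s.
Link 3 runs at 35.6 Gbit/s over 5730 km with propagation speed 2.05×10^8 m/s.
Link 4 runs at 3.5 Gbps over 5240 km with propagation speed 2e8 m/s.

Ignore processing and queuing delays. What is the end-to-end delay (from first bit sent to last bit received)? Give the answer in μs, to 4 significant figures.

L = 66000 bits.
Transmission delays (L/R per hop): 0.66, 26.4, 1.85393, 18.8571 μs; sum = 47.7711 μs.
Propagation delays (d/s per hop): 41791, 46300, 27951.2, 26200 μs; sum = 142242 μs.
End-to-end = 142300 μs.

142300 μs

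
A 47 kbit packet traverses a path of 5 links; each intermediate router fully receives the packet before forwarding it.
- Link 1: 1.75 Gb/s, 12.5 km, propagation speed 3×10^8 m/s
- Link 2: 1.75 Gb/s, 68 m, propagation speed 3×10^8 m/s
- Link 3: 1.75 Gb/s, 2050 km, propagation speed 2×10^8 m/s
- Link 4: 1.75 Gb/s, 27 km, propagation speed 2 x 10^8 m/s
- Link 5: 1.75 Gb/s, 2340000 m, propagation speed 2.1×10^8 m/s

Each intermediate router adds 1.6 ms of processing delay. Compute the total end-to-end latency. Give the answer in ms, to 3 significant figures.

L = 47000 bits.
Transmission delay per hop = L/R = 47000/1750000000 = 0.0268571 ms; 5 hops → 0.134286 ms.
Propagation delays (d/s per hop): 0.0416667, 0.000226667, 10.25, 0.135, 11.1429 ms; sum = 21.5698 ms.
Processing at 4 router(s): 4 × 1.6 ms = 6.4 ms.
End-to-end = 28.1 ms.

28.1 ms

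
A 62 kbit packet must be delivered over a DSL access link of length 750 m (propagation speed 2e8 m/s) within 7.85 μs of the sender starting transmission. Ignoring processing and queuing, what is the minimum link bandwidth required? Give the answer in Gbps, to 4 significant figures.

15.12 Gbps

Propagation delay = 750 / 200000000 = 3.75 μs.
Transmission budget = 7.85 − 3.75 = 4.1 μs.
R ≥ L / t_tx = 62000 bits / 4.1e-06 s = 15.12 Gbps.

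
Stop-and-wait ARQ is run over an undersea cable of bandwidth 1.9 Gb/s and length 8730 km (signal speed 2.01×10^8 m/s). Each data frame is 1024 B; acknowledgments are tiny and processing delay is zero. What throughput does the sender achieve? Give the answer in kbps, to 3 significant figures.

94.3 kbps

t_tx = L/R = 8192/1900000000 = 4.31158e-06 s.
t_prop = 8730000/2.01e+08 = 0.0434328 s; RTT = 0.0868657 s.
Cycle = t_tx + RTT = 0.08687 s.
Throughput = L / cycle = 8192 / 0.08687 = 94.3 kbps.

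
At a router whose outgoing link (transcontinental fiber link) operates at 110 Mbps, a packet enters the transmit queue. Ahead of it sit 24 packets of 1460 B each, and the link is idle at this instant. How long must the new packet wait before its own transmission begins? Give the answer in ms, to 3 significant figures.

2.55 ms

Each queued packet: L/R = 11680/110000000 = 0.106182 ms.
24 queued → 2.54836 ms.
Queuing delay = 2.55 ms.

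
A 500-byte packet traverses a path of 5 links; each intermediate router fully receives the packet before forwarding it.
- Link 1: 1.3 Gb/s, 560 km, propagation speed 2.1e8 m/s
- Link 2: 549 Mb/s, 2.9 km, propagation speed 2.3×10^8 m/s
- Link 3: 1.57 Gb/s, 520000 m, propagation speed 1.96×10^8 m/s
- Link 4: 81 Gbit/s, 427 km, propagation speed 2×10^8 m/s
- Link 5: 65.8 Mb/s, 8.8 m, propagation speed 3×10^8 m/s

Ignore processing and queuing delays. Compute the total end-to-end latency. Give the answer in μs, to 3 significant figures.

L = 500 × 8 = 4000 bits.
Transmission delays (L/R per hop): 3.07692, 7.28597, 2.54777, 0.0493827, 60.7903 μs; sum = 73.7503 μs.
Propagation delays (d/s per hop): 2666.67, 12.6087, 2653.06, 2135, 0.0293333 μs; sum = 7467.37 μs.
End-to-end = 7540 μs.

7540 μs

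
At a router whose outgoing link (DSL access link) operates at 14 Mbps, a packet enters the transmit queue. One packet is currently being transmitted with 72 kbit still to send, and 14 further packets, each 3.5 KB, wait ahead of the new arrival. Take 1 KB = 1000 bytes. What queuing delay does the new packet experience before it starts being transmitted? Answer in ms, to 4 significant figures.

33.14 ms

Each queued packet: L/R = 28000/14000000 = 2 ms.
14 queued → 28 ms.
Plus remaining 72000 bits of current packet: 5.14286 ms.
Queuing delay = 33.14 ms.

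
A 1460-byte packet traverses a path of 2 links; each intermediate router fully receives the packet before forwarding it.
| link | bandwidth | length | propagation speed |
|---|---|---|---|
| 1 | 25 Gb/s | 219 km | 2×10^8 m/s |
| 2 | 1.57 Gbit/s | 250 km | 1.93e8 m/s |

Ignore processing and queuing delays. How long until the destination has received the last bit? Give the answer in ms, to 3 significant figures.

2.40 ms

L = 1460 × 8 = 11680 bits.
Transmission delays (L/R per hop): 0.0004672, 0.00743949 ms; sum = 0.00790669 ms.
Propagation delays (d/s per hop): 1.095, 1.29534 ms; sum = 2.39034 ms.
End-to-end = 2.40 ms.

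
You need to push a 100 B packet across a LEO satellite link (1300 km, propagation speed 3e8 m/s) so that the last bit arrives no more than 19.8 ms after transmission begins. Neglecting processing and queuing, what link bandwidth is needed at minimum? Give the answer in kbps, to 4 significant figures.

L = 800 bits.
Propagation delay = 1300000 / 300000000 = 4.33333 ms.
Transmission budget = 19.8 − 4.33333 = 15.4667 ms.
R ≥ L / t_tx = 800 bits / 0.0154667 s = 51.72 kbps.

51.72 kbps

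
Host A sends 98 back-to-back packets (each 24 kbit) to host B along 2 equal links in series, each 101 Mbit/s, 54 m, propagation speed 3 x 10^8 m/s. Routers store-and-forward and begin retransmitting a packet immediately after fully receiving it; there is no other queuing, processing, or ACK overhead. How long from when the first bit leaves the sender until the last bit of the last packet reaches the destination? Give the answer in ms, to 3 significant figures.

23.5 ms

Per-hop transmission t_tx = L/R = 24000/101000000 = 0.237624 ms.
Per-hop propagation t_prop = 54/300000000 = 0.00018 ms.
Pipeline fill: first packet needs 2·t_tx to clear all hops; remaining 97 packets each add one t_tx.
Total = (2+98-1)·t_tx + 2·t_prop = 99·0.237624 + 2·0.00018 = 23.5 ms.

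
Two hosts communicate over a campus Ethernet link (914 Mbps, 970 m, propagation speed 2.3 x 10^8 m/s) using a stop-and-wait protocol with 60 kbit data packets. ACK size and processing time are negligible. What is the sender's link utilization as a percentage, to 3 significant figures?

88.6 %

t_tx = L/R = 60000/914000000 = 6.56455e-05 s.
t_prop = 970/2.3e+08 = 4.21739e-06 s; RTT = 8.43478e-06 s.
Cycle = t_tx + RTT = 7.40803e-05 s.
Utilization = t_tx / cycle = 6.56455e-05/7.40803e-05 = 88.6 %.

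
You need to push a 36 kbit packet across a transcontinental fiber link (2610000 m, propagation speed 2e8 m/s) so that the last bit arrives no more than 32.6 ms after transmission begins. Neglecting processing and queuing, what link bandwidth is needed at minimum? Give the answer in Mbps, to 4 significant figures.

Propagation delay = 2610000 / 200000000 = 13.05 ms.
Transmission budget = 32.6 − 13.05 = 19.55 ms.
R ≥ L / t_tx = 36000 bits / 0.01955 s = 1.841 Mbps.

1.841 Mbps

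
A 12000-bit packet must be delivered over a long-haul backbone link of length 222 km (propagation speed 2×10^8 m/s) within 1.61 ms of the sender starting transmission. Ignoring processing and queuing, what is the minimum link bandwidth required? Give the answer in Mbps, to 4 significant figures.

Propagation delay = 222000 / 200000000 = 1.11 ms.
Transmission budget = 1.61 − 1.11 = 0.5 ms.
R ≥ L / t_tx = 12000 bits / 0.0005 s = 24.00 Mbps.

24.00 Mbps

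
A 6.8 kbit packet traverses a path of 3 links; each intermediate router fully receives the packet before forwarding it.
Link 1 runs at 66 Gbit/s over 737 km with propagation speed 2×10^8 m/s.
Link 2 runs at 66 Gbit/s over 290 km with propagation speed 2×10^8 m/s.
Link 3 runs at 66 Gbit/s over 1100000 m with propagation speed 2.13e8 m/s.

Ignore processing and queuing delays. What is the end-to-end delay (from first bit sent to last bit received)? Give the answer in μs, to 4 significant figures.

L = 6800 bits.
Transmission delay per hop = L/R = 6800/66000000000 = 0.10303 μs; 3 hops → 0.309091 μs.
Propagation delays (d/s per hop): 3685, 1450, 5164.32 μs; sum = 10299.3 μs.
End-to-end = 10300 μs.

10300 μs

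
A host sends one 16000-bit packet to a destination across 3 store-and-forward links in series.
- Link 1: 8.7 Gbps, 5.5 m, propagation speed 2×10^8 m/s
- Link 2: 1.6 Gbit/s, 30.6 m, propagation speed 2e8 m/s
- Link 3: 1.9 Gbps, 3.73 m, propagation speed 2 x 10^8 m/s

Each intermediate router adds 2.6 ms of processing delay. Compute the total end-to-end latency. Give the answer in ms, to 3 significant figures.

Transmission delays (L/R per hop): 0.00183908, 0.01, 0.00842105 ms; sum = 0.0202601 ms.
Propagation delays (d/s per hop): 2.75e-05, 0.000153, 1.865e-05 ms; sum = 0.00019915 ms.
Processing at 2 router(s): 2 × 2.6 ms = 5.2 ms.
End-to-end = 5.22 ms.

5.22 ms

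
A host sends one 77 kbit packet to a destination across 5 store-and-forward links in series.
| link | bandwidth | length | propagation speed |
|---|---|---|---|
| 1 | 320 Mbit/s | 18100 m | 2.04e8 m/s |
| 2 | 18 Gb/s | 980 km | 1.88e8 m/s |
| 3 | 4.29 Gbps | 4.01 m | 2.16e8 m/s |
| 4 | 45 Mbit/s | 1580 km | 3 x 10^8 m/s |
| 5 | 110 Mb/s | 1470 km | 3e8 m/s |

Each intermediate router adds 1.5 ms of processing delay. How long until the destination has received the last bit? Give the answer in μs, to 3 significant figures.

24100 μs

L = 77000 bits.
Transmission delays (L/R per hop): 240.625, 4.27778, 17.9487, 1711.11, 700 μs; sum = 2673.96 μs.
Propagation delays (d/s per hop): 88.7255, 5212.77, 0.0185648, 5266.67, 4900 μs; sum = 15468.2 μs.
Processing at 4 router(s): 4 × 1.5 ms = 6000 μs.
End-to-end = 24100 μs.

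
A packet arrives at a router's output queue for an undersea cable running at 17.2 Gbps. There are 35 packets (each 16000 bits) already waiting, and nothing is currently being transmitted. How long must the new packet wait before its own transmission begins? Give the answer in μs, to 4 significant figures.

Each queued packet: L/R = 16000/17200000000 = 0.930233 μs.
35 queued → 32.5581 μs.
Queuing delay = 32.56 μs.

32.56 μs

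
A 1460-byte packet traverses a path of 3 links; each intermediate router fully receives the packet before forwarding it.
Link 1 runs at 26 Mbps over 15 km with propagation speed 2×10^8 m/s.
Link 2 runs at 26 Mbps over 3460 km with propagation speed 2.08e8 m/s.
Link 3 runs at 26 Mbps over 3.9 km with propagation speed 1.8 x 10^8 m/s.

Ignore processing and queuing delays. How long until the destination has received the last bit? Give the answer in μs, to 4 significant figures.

18080 μs

L = 1460 × 8 = 11680 bits.
Transmission delay per hop = L/R = 11680/26000000 = 449.231 μs; 3 hops → 1347.69 μs.
Propagation delays (d/s per hop): 75, 16634.6, 21.6667 μs; sum = 16731.3 μs.
End-to-end = 18080 μs.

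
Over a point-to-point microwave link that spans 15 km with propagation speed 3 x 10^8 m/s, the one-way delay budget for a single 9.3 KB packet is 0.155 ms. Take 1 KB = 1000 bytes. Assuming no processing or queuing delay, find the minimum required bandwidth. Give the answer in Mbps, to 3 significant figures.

L = 74400 bits.
Propagation delay = 15000 / 300000000 = 0.05 ms.
Transmission budget = 0.155 − 0.05 = 0.105 ms.
R ≥ L / t_tx = 74400 bits / 0.000105 s = 709 Mbps.

709 Mbps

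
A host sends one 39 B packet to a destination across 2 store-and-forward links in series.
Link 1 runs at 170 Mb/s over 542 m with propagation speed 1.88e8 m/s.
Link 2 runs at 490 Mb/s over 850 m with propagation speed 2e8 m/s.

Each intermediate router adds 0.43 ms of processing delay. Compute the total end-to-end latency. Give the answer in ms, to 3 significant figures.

L = 39 × 8 = 312 bits.
Transmission delays (L/R per hop): 0.00183529, 0.000636735 ms; sum = 0.00247203 ms.
Propagation delays (d/s per hop): 0.00288298, 0.00425 ms; sum = 0.00713298 ms.
Processing at 1 router(s): 1 × 0.43 ms = 0.43 ms.
End-to-end = 0.440 ms.

0.440 ms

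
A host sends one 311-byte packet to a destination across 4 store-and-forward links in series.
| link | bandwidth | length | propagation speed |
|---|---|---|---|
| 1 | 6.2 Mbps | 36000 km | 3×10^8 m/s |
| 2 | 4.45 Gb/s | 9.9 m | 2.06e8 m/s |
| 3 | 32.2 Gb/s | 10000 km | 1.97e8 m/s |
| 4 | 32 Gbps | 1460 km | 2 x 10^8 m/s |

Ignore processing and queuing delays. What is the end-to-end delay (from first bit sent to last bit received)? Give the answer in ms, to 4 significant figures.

L = 311 × 8 = 2488 bits.
Transmission delays (L/R per hop): 0.40129, 0.000559101, 7.72671e-05, 7.775e-05 ms; sum = 0.402004 ms.
Propagation delays (d/s per hop): 120, 4.80583e-05, 50.7614, 7.3 ms; sum = 178.061 ms.
End-to-end = 178.5 ms.

178.5 ms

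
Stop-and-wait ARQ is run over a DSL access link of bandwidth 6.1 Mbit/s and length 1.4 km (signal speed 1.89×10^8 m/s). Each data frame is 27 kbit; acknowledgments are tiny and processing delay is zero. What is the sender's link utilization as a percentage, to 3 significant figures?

t_tx = L/R = 27000/6100000 = 0.00442623 s.
t_prop = 1400/189000000 = 7.40741e-06 s; RTT = 1.48148e-05 s.
Cycle = t_tx + RTT = 0.00444104 s.
Utilization = t_tx / cycle = 0.00442623/0.00444104 = 99.7 %.

99.7 %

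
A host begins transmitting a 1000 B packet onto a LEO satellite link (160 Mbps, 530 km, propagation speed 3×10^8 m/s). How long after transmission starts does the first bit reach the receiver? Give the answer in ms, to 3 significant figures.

1.77 ms

First bit experiences only propagation delay: d/s = 530000/300000000 = 1.77 ms.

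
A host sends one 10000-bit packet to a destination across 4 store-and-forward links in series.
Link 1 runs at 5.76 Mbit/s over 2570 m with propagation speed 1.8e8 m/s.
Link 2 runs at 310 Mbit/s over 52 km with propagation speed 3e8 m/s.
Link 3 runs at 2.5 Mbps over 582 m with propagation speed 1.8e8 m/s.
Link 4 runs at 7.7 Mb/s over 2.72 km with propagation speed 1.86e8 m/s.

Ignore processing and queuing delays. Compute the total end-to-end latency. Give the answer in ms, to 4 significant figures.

Transmission delays (L/R per hop): 1.73611, 0.0322581, 4, 1.2987 ms; sum = 7.06707 ms.
Propagation delays (d/s per hop): 0.0142778, 0.173333, 0.00323333, 0.0146237 ms; sum = 0.205468 ms.
End-to-end = 7.273 ms.

7.273 ms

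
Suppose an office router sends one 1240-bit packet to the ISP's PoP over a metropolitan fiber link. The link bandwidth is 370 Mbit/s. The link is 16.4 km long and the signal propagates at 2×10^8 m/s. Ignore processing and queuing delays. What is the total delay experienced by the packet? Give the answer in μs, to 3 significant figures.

85.4 μs

Transmission delay = L/R = 1240 / 370000000 = 3.35135 μs.
Propagation delay = d/s = 16400 m / 200000000 m/s = 82 μs.
Total = 85.4 μs.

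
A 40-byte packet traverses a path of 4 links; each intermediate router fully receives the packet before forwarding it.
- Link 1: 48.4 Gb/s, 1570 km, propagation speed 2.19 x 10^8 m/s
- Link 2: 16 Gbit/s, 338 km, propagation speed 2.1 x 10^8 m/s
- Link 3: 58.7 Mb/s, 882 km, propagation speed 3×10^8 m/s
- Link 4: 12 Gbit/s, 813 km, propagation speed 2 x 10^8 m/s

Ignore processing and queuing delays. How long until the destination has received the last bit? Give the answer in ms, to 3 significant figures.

L = 40 × 8 = 320 bits.
Transmission delays (L/R per hop): 6.61157e-06, 2e-05, 0.00545145, 2.66667e-05 ms; sum = 0.00550473 ms.
Propagation delays (d/s per hop): 7.16895, 1.60952, 2.94, 4.065 ms; sum = 15.7835 ms.
End-to-end = 15.8 ms.

15.8 ms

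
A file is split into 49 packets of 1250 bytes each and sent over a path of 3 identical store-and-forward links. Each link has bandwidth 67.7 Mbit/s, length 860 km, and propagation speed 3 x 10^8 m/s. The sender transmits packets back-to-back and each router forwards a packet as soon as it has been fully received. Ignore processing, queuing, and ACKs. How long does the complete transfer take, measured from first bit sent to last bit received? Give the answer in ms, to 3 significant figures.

16.1 ms

Per-hop transmission t_tx = L/R = 10000/67700000 = 0.14771 ms.
Per-hop propagation t_prop = 860000/300000000 = 2.86667 ms.
Pipeline fill: first packet needs 3·t_tx to clear all hops; remaining 48 packets each add one t_tx.
Total = (3+49-1)·t_tx + 3·t_prop = 51·0.14771 + 3·2.86667 = 16.1 ms.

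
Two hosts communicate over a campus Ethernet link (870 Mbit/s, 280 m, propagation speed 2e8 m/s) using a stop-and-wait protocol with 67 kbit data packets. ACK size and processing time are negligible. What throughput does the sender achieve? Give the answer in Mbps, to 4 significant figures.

t_tx = L/R = 67000/870000000 = 7.70115e-05 s.
t_prop = 280/200000000 = 1.4e-06 s; RTT = 2.8e-06 s.
Cycle = t_tx + RTT = 7.98115e-05 s.
Throughput = L / cycle = 67000 / 7.98115e-05 = 839.5 Mbps.

839.5 Mbps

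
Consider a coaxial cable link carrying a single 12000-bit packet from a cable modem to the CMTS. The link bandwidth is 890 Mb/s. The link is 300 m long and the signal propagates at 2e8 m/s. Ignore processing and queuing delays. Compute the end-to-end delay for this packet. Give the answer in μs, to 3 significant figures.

15.0 μs

Transmission delay = L/R = 12000 / 890000000 = 13.4831 μs.
Propagation delay = d/s = 300 m / 200000000 m/s = 1.5 μs.
Total = 15.0 μs.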